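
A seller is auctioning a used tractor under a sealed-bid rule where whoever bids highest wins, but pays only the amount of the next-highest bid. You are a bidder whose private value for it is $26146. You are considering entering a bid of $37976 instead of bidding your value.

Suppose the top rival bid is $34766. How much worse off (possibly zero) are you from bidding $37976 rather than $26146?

$8620

Bidding your value $26146: you lose (since $26146 < $34766). Payoff $0.
Bidding $37976: you win and pay $34766. Payoff $26146 − $34766 = −$8620.
The competing bid $34766 lies between your value and your inflated bid, so overbidding wins an item priced above your value.
Loss from deviating = $0 − (−$8620) = $8620.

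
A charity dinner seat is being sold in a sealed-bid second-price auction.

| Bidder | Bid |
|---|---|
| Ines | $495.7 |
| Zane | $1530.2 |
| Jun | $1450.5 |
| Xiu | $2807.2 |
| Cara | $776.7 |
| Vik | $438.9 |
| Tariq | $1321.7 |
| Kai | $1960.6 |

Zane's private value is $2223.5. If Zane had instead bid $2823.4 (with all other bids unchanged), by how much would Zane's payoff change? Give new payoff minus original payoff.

The highest bid among the other bidders is $2807.2; Zane's bid doesn't change that.
Original bid $1530.2: Zane is not highest (top rival bid is $2807.2); payoff $0.
Alternative bid $2823.4: Zane is highest, pays the top rival bid $2807.2; payoff $2223.5 − $2807.2 = −$583.7.
Change in payoff = −$583.7 − ($0) = −$583.7.

−$583.7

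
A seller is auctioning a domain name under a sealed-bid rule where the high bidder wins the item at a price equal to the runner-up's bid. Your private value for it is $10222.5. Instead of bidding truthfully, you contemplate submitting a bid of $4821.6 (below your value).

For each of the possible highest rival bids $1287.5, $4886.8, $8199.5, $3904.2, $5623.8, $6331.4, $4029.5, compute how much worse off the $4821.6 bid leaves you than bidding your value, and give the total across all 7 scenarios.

$15848.5

The deviation costs you only when the competing bid falls strictly between $4821.6 and $10222.5; elsewhere both bids give the same outcome.
$1287.5: outcomes coincide → loss $0.
$4886.8: truthful payoff $5335.7, deviation payoff $0 → loss $5335.7.
$8199.5: truthful payoff $2023, deviation payoff $0 → loss $2023.
$3904.2: outcomes coincide → loss $0.
$5623.8: truthful payoff $4598.7, deviation payoff $0 → loss $4598.7.
$6331.4: truthful payoff $3891.1, deviation payoff $0 → loss $3891.1.
$4029.5: outcomes coincide → loss $0.
Total loss = $5335.7 + $2023 + $4598.7 + $3891.1 = $15848.5.
Truthful bidding weakly dominates here: raising your bid can only win items priced above your value, and lowering it can only forfeit items priced below.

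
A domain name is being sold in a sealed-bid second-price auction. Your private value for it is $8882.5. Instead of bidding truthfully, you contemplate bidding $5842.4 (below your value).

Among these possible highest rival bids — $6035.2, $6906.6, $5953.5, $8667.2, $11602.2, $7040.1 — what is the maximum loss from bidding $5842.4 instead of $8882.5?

$2929

$6035.2: truthful gives $2847.3, deviation gives $0 → loss $2847.3.
$6906.6: truthful gives $1975.9, deviation gives $0 → loss $1975.9.
$5953.5: truthful gives $2929, deviation gives $0 → loss $2929.
$8667.2: truthful gives $215.3, deviation gives $0 → loss $215.3.
$11602.2: same outcome either way → loss $0.
$7040.1: truthful gives $1842.4, deviation gives $0 → loss $1842.4.
Maximum loss: $2929.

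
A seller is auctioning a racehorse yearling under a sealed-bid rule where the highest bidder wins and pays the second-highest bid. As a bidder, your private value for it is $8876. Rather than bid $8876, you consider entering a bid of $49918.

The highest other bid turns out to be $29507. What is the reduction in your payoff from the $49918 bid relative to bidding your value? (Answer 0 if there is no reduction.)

Bidding your value $8876: you lose (since $8876 < $29507). Payoff $0.
Bidding $49918: you win and pay $29507. Payoff $8876 − $29507 = −$20631.
The competing bid $29507 lies between your value and your inflated bid, so overbidding wins an item priced above your value.
Loss from deviating = $0 − (−$20631) = $20631.

$20631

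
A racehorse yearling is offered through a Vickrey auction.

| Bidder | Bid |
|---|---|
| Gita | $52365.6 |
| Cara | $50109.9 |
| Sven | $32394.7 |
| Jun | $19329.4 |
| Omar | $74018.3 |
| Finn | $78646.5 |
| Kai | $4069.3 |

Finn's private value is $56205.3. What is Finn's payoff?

−$17813

Highest bid: Finn at $78646.5, so Finn wins.
Second-highest bid: Omar at $74018.3 — that is the price the winner pays.
Finn's payoff = value − price = $56205.3 − $74018.3 = −$17813.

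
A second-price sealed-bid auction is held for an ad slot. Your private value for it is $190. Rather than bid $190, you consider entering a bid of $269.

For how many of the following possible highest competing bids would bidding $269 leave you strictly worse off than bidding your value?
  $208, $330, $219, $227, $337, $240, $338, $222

5

The deviation hurts exactly when the highest competing bid lies strictly between $190 and $269 — overbidding then wins at a price above your value.
$208: inside the interval → strictly worse (loss $18).
$330: above both → same outcome either way.
$219: inside the interval → strictly worse (loss $29).
$227: inside the interval → strictly worse (loss $37).
$337: above both → same outcome either way.
$240: inside the interval → strictly worse (loss $50).
$338: above both → same outcome either way.
$222: inside the interval → strictly worse (loss $32).
Count: 5.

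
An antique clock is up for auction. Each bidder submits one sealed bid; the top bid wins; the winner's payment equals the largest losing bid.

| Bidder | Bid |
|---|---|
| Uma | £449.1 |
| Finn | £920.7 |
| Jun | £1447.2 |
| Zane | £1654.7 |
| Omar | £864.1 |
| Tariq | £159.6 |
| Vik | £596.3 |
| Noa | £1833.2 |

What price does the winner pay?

£1654.7

Highest bid: Noa at £1833.2, so Noa wins.
Second-highest bid: Zane at £1654.7 — that is the price the winner pays.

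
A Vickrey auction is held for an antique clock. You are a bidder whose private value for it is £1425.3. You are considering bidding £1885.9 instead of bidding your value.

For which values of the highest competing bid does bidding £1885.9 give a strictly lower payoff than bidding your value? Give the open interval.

(£1425.3, £1885.9)

If the competing bid is below £1425.3, both bids win at the same price — no difference.
If it is above £1885.9, both bids lose — no difference.
If it lies strictly between £1425.3 and £1885.9, bidding your value loses (payoff 0) while bidding £1885.9 wins at a price above your value (payoff negative).
So the deviation strictly hurts on the open interval (£1425.3, £1885.9).
Because the price is fixed by the runner-up's bid, deviating from your value can only change a good outcome into a bad one — never the reverse.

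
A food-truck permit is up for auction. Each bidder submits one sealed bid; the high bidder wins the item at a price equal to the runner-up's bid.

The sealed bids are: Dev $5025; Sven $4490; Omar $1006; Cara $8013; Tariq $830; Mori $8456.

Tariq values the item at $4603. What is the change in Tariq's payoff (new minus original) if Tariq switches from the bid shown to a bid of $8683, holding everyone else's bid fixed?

The highest bid among the other bidders is $8456; Tariq's bid doesn't change that.
Original bid $830: Tariq is not highest (top rival bid is $8456); payoff $0.
Alternative bid $8683: Tariq is highest, pays the top rival bid $8456; payoff $4603 − $8456 = −$3853.
Change in payoff = −$3853 − ($0) = −$3853.

−$3853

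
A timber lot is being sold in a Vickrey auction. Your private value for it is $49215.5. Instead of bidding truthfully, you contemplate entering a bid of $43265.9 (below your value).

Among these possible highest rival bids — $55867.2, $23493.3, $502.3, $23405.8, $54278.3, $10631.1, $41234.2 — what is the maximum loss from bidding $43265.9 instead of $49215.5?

$55867.2: same outcome either way → loss $0.
$23493.3: same outcome either way → loss $0.
$502.3: same outcome either way → loss $0.
$23405.8: same outcome either way → loss $0.
$54278.3: same outcome either way → loss $0.
$10631.1: same outcome either way → loss $0.
$41234.2: same outcome either way → loss $0.
Maximum loss: $0.

$0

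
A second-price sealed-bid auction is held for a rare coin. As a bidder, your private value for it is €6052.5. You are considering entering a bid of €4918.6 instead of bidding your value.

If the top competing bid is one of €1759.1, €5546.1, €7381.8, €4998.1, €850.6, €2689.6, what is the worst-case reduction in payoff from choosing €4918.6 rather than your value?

€1759.1: same outcome either way → loss €0.
€5546.1: truthful gives €506.4, deviation gives €0 → loss €506.4.
€7381.8: same outcome either way → loss €0.
€4998.1: truthful gives €1054.4, deviation gives €0 → loss €1054.4.
€850.6: same outcome either way → loss €0.
€2689.6: same outcome either way → loss €0.
Maximum loss: €1054.4.

€1054.4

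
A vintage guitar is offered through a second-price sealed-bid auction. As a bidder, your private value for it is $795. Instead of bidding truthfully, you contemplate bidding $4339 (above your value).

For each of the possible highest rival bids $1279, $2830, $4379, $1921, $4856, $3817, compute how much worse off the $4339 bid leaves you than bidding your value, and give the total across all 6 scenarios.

The deviation costs you only when the competing bid falls strictly between $795 and $4339; elsewhere both bids give the same outcome.
$1279: truthful payoff $0, deviation payoff −$484 → loss $484.
$2830: truthful payoff $0, deviation payoff −$2035 → loss $2035.
$4379: outcomes coincide → loss $0.
$1921: truthful payoff $0, deviation payoff −$1126 → loss $1126.
$4856: outcomes coincide → loss $0.
$3817: truthful payoff $0, deviation payoff −$3022 → loss $3022.
Total loss = $484 + $2035 + $1126 + $3022 = $6667.
In a second-price auction your bid sets only whether you win, not what you pay, so bidding your true value is weakly dominant.

$6667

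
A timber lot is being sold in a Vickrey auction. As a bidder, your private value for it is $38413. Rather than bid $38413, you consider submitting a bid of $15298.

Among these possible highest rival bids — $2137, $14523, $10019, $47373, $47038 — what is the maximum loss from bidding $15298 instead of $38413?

$2137: same outcome either way → loss $0.
$14523: same outcome either way → loss $0.
$10019: same outcome either way → loss $0.
$47373: same outcome either way → loss $0.
$47038: same outcome either way → loss $0.
Maximum loss: $0.

$0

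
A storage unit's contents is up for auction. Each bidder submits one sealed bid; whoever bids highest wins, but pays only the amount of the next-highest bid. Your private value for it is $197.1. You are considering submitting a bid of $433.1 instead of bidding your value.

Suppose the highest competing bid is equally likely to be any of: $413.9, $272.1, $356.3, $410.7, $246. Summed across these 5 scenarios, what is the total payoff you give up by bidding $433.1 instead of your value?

$713.5

The deviation costs you only when the competing bid falls strictly between $197.1 and $433.1; elsewhere both bids give the same outcome.
$413.9: truthful payoff $0, deviation payoff −$216.8 → loss $216.8.
$272.1: truthful payoff $0, deviation payoff −$75 → loss $75.
$356.3: truthful payoff $0, deviation payoff −$159.2 → loss $159.2.
$410.7: truthful payoff $0, deviation payoff −$213.6 → loss $213.6.
$246: truthful payoff $0, deviation payoff −$48.9 → loss $48.9.
Total loss = $216.8 + $75 + $159.2 + $213.6 + $48.9 = $713.5.
In a second-price auction your bid sets only whether you win, not what you pay, so bidding your true value is weakly dominant.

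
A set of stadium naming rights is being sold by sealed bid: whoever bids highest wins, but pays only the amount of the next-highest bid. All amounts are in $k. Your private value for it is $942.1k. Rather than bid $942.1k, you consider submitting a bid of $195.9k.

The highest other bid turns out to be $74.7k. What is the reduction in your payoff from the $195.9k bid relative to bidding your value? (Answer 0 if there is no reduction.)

Bidding your value $942.1k: you win (since $942.1k > $74.7k) and pay $74.7k. Payoff $867.4k.
Bidding $195.9k: you win and pay $74.7k. Payoff $942.1k − $74.7k = $867.4k.
Difference = $867.4k − $867.4k = $0k; both bids lead to the same outcome because the competing bid is below both your value and your alternative bid.
Truthful bidding weakly dominates here: raising your bid can only win items priced above your value, and lowering it can only forfeit items priced below.

$0k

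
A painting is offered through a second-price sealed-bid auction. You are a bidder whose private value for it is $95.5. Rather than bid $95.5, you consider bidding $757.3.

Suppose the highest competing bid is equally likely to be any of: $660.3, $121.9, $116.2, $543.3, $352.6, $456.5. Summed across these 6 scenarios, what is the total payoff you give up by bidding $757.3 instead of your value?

The deviation costs you only when the competing bid falls strictly between $95.5 and $757.3; elsewhere both bids give the same outcome.
$660.3: truthful payoff $0, deviation payoff −$564.8 → loss $564.8.
$121.9: truthful payoff $0, deviation payoff −$26.4 → loss $26.4.
$116.2: truthful payoff $0, deviation payoff −$20.7 → loss $20.7.
$543.3: truthful payoff $0, deviation payoff −$447.8 → loss $447.8.
$352.6: truthful payoff $0, deviation payoff −$257.1 → loss $257.1.
$456.5: truthful payoff $0, deviation payoff −$361 → loss $361.
Total loss = $564.8 + $26.4 + $20.7 + $447.8 + $257.1 + $361 = $1677.8.

$1677.8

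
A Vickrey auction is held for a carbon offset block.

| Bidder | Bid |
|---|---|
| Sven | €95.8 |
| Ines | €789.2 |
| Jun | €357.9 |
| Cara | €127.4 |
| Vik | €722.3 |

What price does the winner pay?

€722.3

Highest bid: Ines at €789.2, so Ines wins.
Second-highest bid: Vik at €722.3 — that is the price the winner pays.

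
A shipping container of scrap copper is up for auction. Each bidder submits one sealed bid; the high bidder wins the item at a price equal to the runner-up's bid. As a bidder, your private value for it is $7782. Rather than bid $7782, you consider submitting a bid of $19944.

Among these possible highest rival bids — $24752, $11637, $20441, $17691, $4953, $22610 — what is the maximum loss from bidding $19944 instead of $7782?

$9909

$24752: same outcome either way → loss $0.
$11637: truthful gives $0, deviation gives −$3855 → loss $3855.
$20441: same outcome either way → loss $0.
$17691: truthful gives $0, deviation gives −$9909 → loss $9909.
$4953: same outcome either way → loss $0.
$22610: same outcome either way → loss $0.
Maximum loss: $9909.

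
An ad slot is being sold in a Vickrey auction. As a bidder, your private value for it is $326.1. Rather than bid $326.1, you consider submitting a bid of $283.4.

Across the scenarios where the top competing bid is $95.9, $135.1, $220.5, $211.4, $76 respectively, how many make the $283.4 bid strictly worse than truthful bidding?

The deviation hurts exactly when the highest competing bid lies strictly between $283.4 and $326.1 — underbidding then forfeits a profitable win.
$95.9: below both → same outcome either way.
$135.1: below both → same outcome either way.
$220.5: below both → same outcome either way.
$211.4: below both → same outcome either way.
$76: below both → same outcome either way.
Count: 0.

0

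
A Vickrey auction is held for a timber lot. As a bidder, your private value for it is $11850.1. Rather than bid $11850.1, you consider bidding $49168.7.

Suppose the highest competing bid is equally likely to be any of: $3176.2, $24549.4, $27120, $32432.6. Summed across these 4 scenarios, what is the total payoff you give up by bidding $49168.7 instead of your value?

$48551.7

The deviation costs you only when the competing bid falls strictly between $11850.1 and $49168.7; elsewhere both bids give the same outcome.
$3176.2: outcomes coincide → loss $0.
$24549.4: truthful payoff $0, deviation payoff −$12699.3 → loss $12699.3.
$27120: truthful payoff $0, deviation payoff −$15269.9 → loss $15269.9.
$32432.6: truthful payoff $0, deviation payoff −$20582.5 → loss $20582.5.
Total loss = $12699.3 + $15269.9 + $20582.5 = $48551.7.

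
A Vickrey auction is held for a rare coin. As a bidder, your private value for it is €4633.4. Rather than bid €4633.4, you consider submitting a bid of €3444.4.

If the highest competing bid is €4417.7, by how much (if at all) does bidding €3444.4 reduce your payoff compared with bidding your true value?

€215.7

Bidding your value €4633.4: you win (since €4633.4 > €4417.7) and pay €4417.7. Payoff €215.7.
Bidding €3444.4: you lose. Payoff €0.
The competing bid €4417.7 lies between your shaded bid and your value, so underbidding forfeits an item you could have won at a profitable price.
Loss from deviating = €215.7 − (€0) = €215.7.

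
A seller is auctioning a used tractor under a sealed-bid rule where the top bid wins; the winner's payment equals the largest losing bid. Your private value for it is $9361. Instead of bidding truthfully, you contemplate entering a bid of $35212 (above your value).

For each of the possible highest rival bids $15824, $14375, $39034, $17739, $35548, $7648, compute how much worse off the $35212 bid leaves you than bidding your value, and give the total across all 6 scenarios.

$19855

The deviation costs you only when the competing bid falls strictly between $9361 and $35212; elsewhere both bids give the same outcome.
$15824: truthful payoff $0, deviation payoff −$6463 → loss $6463.
$14375: truthful payoff $0, deviation payoff −$5014 → loss $5014.
$39034: outcomes coincide → loss $0.
$17739: truthful payoff $0, deviation payoff −$8378 → loss $8378.
$35548: outcomes coincide → loss $0.
$7648: outcomes coincide → loss $0.
Total loss = $6463 + $5014 + $8378 = $19855.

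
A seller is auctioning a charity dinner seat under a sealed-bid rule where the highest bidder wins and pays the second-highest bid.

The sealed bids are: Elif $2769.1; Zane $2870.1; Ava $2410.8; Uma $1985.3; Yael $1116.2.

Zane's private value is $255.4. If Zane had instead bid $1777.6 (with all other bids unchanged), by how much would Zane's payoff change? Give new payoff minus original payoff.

The highest bid among the other bidders is $2769.1; Zane's bid doesn't change that.
Original bid $2870.1: Zane is highest, pays the top rival bid $2769.1; payoff $255.4 − $2769.1 = −$2513.7.
Alternative bid $1777.6: Zane is not highest (top rival bid is $2769.1); payoff $0.
Change in payoff = $0 − (−$2513.7) = $2513.7.

$2513.7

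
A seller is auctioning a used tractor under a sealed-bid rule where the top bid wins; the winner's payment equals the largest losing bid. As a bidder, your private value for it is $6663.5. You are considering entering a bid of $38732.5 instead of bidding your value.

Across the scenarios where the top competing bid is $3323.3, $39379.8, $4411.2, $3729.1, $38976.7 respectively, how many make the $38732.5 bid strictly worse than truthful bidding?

0

The deviation hurts exactly when the highest competing bid lies strictly between $6663.5 and $38732.5 — overbidding then wins at a price above your value.
$3323.3: below both → same outcome either way.
$39379.8: above both → same outcome either way.
$4411.2: below both → same outcome either way.
$3729.1: below both → same outcome either way.
$38976.7: above both → same outcome either way.
Count: 0.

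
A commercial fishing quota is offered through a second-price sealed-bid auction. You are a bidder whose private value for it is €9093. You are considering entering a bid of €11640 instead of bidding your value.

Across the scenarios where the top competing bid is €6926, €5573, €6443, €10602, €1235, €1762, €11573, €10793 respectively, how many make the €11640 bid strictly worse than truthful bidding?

3

The deviation hurts exactly when the highest competing bid lies strictly between €9093 and €11640 — overbidding then wins at a price above your value.
€6926: below both → same outcome either way.
€5573: below both → same outcome either way.
€6443: below both → same outcome either way.
€10602: inside the interval → strictly worse (loss €1509).
€1235: below both → same outcome either way.
€1762: below both → same outcome either way.
€11573: inside the interval → strictly worse (loss €2480).
€10793: inside the interval → strictly worse (loss €1700).
Count: 3.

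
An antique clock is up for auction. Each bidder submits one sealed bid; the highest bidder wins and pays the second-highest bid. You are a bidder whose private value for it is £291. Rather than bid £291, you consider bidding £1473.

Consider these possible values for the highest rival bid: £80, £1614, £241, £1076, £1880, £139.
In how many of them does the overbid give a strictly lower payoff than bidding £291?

1

The deviation hurts exactly when the highest competing bid lies strictly between £291 and £1473 — overbidding then wins at a price above your value.
£80: below both → same outcome either way.
£1614: above both → same outcome either way.
£241: below both → same outcome either way.
£1076: inside the interval → strictly worse (loss £785).
£1880: above both → same outcome either way.
£139: below both → same outcome either way.
Count: 1.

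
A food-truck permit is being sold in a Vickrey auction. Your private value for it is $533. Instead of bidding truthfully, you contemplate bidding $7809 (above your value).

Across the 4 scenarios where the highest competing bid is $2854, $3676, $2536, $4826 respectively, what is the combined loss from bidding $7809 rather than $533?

The deviation costs you only when the competing bid falls strictly between $533 and $7809; elsewhere both bids give the same outcome.
$2854: truthful payoff $0, deviation payoff −$2321 → loss $2321.
$3676: truthful payoff $0, deviation payoff −$3143 → loss $3143.
$2536: truthful payoff $0, deviation payoff −$2003 → loss $2003.
$4826: truthful payoff $0, deviation payoff −$4293 → loss $4293.
Total loss = $2321 + $3143 + $2003 + $4293 = $11760.
Because the price is fixed by the runner-up's bid, deviating from your value can only change a good outcome into a bad one — never the reverse.

$11760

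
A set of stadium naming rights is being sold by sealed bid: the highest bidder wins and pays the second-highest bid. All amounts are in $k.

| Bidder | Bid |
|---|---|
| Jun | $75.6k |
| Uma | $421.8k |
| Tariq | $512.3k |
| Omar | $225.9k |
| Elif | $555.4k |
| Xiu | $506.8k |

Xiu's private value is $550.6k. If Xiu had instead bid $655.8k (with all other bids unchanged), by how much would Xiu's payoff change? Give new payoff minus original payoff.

−$4.8k

The highest bid among the other bidders is $555.4k; Xiu's bid doesn't change that.
Original bid $506.8k: Xiu is not highest (top rival bid is $555.4k); payoff $0k.
Alternative bid $655.8k: Xiu is highest, pays the top rival bid $555.4k; payoff $550.6k − $555.4k = −$4.8k.
Change in payoff = −$4.8k − ($0k) = −$4.8k.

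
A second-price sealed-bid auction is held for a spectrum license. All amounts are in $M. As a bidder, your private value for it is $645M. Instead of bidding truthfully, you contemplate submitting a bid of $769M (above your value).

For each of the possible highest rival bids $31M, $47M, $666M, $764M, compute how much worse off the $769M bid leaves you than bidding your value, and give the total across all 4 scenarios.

$140M

The deviation costs you only when the competing bid falls strictly between $645M and $769M; elsewhere both bids give the same outcome.
$31M: outcomes coincide → loss $0M.
$47M: outcomes coincide → loss $0M.
$666M: truthful payoff $0M, deviation payoff −$21M → loss $21M.
$764M: truthful payoff $0M, deviation payoff −$119M → loss $119M.
Total loss = $21M + $119M = $140M.
Truthful bidding weakly dominates here: raising your bid can only win items priced above your value, and lowering it can only forfeit items priced below.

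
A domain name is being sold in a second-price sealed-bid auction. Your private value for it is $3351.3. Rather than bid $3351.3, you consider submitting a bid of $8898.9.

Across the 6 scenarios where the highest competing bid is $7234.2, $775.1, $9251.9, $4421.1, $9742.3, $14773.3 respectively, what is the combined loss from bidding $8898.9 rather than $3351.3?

The deviation costs you only when the competing bid falls strictly between $3351.3 and $8898.9; elsewhere both bids give the same outcome.
$7234.2: truthful payoff $0, deviation payoff −$3882.9 → loss $3882.9.
$775.1: outcomes coincide → loss $0.
$9251.9: outcomes coincide → loss $0.
$4421.1: truthful payoff $0, deviation payoff −$1069.8 → loss $1069.8.
$9742.3: outcomes coincide → loss $0.
$14773.3: outcomes coincide → loss $0.
Total loss = $3882.9 + $1069.8 = $4952.7.
In a second-price auction your bid sets only whether you win, not what you pay, so bidding your true value is weakly dominant.

$4952.7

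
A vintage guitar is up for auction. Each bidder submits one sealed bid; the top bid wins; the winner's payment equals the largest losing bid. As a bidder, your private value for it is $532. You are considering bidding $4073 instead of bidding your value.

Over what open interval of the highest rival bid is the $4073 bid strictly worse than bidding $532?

($532, $4073)

If the competing bid is below $532, both bids win at the same price — no difference.
If it is above $4073, both bids lose — no difference.
If it lies strictly between $532 and $4073, bidding your value loses (payoff 0) while bidding $4073 wins at a price above your value (payoff negative).
So the deviation strictly hurts on the open interval ($532, $4073).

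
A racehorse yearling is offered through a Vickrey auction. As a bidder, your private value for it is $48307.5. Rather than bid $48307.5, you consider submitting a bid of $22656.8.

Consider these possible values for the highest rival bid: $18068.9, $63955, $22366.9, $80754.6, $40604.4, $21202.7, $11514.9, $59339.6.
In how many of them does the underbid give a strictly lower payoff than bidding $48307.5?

1

The deviation hurts exactly when the highest competing bid lies strictly between $22656.8 and $48307.5 — underbidding then forfeits a profitable win.
$18068.9: below both → same outcome either way.
$63955: above both → same outcome either way.
$22366.9: below both → same outcome either way.
$80754.6: above both → same outcome either way.
$40604.4: inside the interval → strictly worse (loss $7703.1).
$21202.7: below both → same outcome either way.
$11514.9: below both → same outcome either way.
$59339.6: above both → same outcome either way.
Count: 1.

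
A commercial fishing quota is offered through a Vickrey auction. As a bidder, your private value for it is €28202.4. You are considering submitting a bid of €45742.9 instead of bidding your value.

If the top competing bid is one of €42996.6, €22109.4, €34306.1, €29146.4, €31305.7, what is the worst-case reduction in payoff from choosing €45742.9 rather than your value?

€14794.2

€42996.6: truthful gives €0, deviation gives −€14794.2 → loss €14794.2.
€22109.4: same outcome either way → loss €0.
€34306.1: truthful gives €0, deviation gives −€6103.7 → loss €6103.7.
€29146.4: truthful gives €0, deviation gives −€944 → loss €944.
€31305.7: truthful gives €0, deviation gives −€3103.3 → loss €3103.3.
Maximum loss: €14794.2.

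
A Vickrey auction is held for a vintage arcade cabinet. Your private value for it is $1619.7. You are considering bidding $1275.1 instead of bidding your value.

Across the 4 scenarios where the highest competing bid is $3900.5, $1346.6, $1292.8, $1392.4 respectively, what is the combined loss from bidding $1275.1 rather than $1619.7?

$827.3

The deviation costs you only when the competing bid falls strictly between $1275.1 and $1619.7; elsewhere both bids give the same outcome.
$3900.5: outcomes coincide → loss $0.
$1346.6: truthful payoff $273.1, deviation payoff $0 → loss $273.1.
$1292.8: truthful payoff $326.9, deviation payoff $0 → loss $326.9.
$1392.4: truthful payoff $227.3, deviation payoff $0 → loss $227.3.
Total loss = $273.1 + $326.9 + $227.3 = $827.3.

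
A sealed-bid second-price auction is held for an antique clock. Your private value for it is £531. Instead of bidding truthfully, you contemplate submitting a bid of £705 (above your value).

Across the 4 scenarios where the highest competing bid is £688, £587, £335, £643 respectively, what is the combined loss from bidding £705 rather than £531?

The deviation costs you only when the competing bid falls strictly between £531 and £705; elsewhere both bids give the same outcome.
£688: truthful payoff £0, deviation payoff −£157 → loss £157.
£587: truthful payoff £0, deviation payoff −£56 → loss £56.
£335: outcomes coincide → loss £0.
£643: truthful payoff £0, deviation payoff −£112 → loss £112.
Total loss = £157 + £56 + £112 = £325.

£325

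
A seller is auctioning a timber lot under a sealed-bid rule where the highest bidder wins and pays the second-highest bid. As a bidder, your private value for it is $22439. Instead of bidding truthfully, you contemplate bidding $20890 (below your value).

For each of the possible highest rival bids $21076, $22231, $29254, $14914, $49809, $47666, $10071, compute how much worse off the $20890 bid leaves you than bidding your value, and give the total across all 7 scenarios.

The deviation costs you only when the competing bid falls strictly between $20890 and $22439; elsewhere both bids give the same outcome.
$21076: truthful payoff $1363, deviation payoff $0 → loss $1363.
$22231: truthful payoff $208, deviation payoff $0 → loss $208.
$29254: outcomes coincide → loss $0.
$14914: outcomes coincide → loss $0.
$49809: outcomes coincide → loss $0.
$47666: outcomes coincide → loss $0.
$10071: outcomes coincide → loss $0.
Total loss = $1363 + $208 = $1571.

$1571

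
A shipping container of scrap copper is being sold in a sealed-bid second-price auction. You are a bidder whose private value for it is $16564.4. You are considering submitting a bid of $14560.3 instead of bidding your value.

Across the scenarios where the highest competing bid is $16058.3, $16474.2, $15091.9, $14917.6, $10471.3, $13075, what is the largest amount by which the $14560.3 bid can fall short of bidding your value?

$16058.3: truthful gives $506.1, deviation gives $0 → loss $506.1.
$16474.2: truthful gives $90.2, deviation gives $0 → loss $90.2.
$15091.9: truthful gives $1472.5, deviation gives $0 → loss $1472.5.
$14917.6: truthful gives $1646.8, deviation gives $0 → loss $1646.8.
$10471.3: same outcome either way → loss $0.
$13075: same outcome either way → loss $0.
Maximum loss: $1646.8.

$1646.8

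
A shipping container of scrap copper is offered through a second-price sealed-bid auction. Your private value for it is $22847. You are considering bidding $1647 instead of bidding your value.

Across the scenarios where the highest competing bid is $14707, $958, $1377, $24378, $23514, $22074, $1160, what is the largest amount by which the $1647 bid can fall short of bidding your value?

$14707: truthful gives $8140, deviation gives $0 → loss $8140.
$958: same outcome either way → loss $0.
$1377: same outcome either way → loss $0.
$24378: same outcome either way → loss $0.
$23514: same outcome either way → loss $0.
$22074: truthful gives $773, deviation gives $0 → loss $773.
$1160: same outcome either way → loss $0.
Maximum loss: $8140.

$8140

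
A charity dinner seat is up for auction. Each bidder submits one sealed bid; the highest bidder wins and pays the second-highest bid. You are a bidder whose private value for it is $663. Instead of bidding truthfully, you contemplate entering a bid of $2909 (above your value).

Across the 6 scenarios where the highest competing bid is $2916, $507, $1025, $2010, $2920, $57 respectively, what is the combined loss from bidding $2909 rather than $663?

The deviation costs you only when the competing bid falls strictly between $663 and $2909; elsewhere both bids give the same outcome.
$2916: outcomes coincide → loss $0.
$507: outcomes coincide → loss $0.
$1025: truthful payoff $0, deviation payoff −$362 → loss $362.
$2010: truthful payoff $0, deviation payoff −$1347 → loss $1347.
$2920: outcomes coincide → loss $0.
$57: outcomes coincide → loss $0.
Total loss = $362 + $1347 = $1709.
In a second-price auction your bid sets only whether you win, not what you pay, so bidding your true value is weakly dominant.

$1709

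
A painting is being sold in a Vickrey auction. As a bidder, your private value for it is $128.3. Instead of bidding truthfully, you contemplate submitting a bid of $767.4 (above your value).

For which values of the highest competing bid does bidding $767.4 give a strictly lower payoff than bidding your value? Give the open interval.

If the competing bid is below $128.3, both bids win at the same price — no difference.
If it is above $767.4, both bids lose — no difference.
If it lies strictly between $128.3 and $767.4, bidding your value loses (payoff 0) while bidding $767.4 wins at a price above your value (payoff negative).
So the deviation strictly hurts on the open interval ($128.3, $767.4).

($128.3, $767.4)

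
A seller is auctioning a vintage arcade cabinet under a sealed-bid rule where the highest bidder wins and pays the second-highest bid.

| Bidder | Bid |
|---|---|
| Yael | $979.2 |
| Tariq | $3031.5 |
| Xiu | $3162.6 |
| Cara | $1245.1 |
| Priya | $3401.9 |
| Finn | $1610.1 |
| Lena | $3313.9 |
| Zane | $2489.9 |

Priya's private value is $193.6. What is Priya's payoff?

−$3120.3

Highest bid: Priya at $3401.9, so Priya wins.
Second-highest bid: Lena at $3313.9 — that is the price the winner pays.
Priya's payoff = value − price = $193.6 − $3313.9 = −$3120.3.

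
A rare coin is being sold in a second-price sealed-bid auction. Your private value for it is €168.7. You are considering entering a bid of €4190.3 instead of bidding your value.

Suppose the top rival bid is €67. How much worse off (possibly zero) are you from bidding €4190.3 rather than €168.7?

Bidding your value €168.7: you win (since €168.7 > €67) and pay €67. Payoff €101.7.
Bidding €4190.3: you win and pay €67. Payoff €168.7 − €67 = €101.7.
Difference = €101.7 − €101.7 = €0; both bids lead to the same outcome because the competing bid is below both your value and your alternative bid.

€0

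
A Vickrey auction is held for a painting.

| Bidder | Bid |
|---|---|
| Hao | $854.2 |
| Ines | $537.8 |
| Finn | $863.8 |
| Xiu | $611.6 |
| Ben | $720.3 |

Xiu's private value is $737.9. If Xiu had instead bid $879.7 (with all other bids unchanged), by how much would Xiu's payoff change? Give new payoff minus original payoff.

−$125.9

The highest bid among the other bidders is $863.8; Xiu's bid doesn't change that.
Original bid $611.6: Xiu is not highest (top rival bid is $863.8); payoff $0.
Alternative bid $879.7: Xiu is highest, pays the top rival bid $863.8; payoff $737.9 − $863.8 = −$125.9.
Change in payoff = −$125.9 − ($0) = −$125.9.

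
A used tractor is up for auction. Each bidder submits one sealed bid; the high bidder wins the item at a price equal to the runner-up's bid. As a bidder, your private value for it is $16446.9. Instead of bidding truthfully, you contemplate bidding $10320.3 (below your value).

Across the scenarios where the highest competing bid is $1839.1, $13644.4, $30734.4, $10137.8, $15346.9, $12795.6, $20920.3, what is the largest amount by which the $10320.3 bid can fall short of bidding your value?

$1839.1: same outcome either way → loss $0.
$13644.4: truthful gives $2802.5, deviation gives $0 → loss $2802.5.
$30734.4: same outcome either way → loss $0.
$10137.8: same outcome either way → loss $0.
$15346.9: truthful gives $1100, deviation gives $0 → loss $1100.
$12795.6: truthful gives $3651.3, deviation gives $0 → loss $3651.3.
$20920.3: same outcome either way → loss $0.
Maximum loss: $3651.3.

$3651.3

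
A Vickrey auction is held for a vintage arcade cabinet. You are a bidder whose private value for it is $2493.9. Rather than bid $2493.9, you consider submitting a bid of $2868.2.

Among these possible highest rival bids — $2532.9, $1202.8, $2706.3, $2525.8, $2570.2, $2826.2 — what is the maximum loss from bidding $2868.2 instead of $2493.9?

$332.3

$2532.9: truthful gives $0, deviation gives −$39 → loss $39.
$1202.8: same outcome either way → loss $0.
$2706.3: truthful gives $0, deviation gives −$212.4 → loss $212.4.
$2525.8: truthful gives $0, deviation gives −$31.9 → loss $31.9.
$2570.2: truthful gives $0, deviation gives −$76.3 → loss $76.3.
$2826.2: truthful gives $0, deviation gives −$332.3 → loss $332.3.
Maximum loss: $332.3.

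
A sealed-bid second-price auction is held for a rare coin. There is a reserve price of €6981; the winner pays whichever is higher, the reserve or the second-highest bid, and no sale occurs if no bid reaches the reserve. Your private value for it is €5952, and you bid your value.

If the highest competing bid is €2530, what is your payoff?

Your bid €5952 is the highest bid but falls below the reserve €6981, so the item goes unsold. Payoff €0.

€0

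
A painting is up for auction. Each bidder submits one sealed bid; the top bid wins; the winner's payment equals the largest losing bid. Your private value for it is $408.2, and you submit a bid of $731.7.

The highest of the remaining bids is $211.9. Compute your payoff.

$196.3

Your bid $731.7 exceeds the highest competing bid $211.9, so you win.
In a second-price auction the winner pays the second-highest bid, $211.9.
Payoff = value − price = $408.2 − $211.9 = $196.3.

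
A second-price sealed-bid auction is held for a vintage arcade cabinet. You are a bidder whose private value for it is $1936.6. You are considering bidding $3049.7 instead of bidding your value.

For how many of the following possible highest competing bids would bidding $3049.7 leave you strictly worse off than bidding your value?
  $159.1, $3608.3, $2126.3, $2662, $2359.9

3

The deviation hurts exactly when the highest competing bid lies strictly between $1936.6 and $3049.7 — overbidding then wins at a price above your value.
$159.1: below both → same outcome either way.
$3608.3: above both → same outcome either way.
$2126.3: inside the interval → strictly worse (loss $189.7).
$2662: inside the interval → strictly worse (loss $725.4).
$2359.9: inside the interval → strictly worse (loss $423.3).
Count: 3.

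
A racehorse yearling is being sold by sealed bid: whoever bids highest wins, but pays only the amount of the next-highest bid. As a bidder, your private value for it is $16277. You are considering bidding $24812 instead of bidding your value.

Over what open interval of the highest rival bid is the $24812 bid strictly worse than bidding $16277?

($16277, $24812)

If the competing bid is below $16277, both bids win at the same price — no difference.
If it is above $24812, both bids lose — no difference.
If it lies strictly between $16277 and $24812, bidding your value loses (payoff 0) while bidding $24812 wins at a price above your value (payoff negative).
So the deviation strictly hurts on the open interval ($16277, $24812).
Truthful bidding weakly dominates here: raising your bid can only win items priced above your value, and lowering it can only forfeit items priced below.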